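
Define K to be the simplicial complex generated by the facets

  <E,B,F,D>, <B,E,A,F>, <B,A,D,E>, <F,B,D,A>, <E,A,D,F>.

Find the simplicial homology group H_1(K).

Fix the vertex order A < B < D < E < F and write every simplex with vertices in increasing order. Then dim K = 3 and the simplices of K are:

  0-simplices (5): A, B, D, E, F
  1-simplices (10): AB, AD, AE, AF, BD, BE, BF, DE, DF, EF
  2-simplices (10): ABD, ABE, ABF, ADE, ADF, AEF, BDE, BDF, BEF, DEF
  3-simplices (5): ABDE, ABDF, ABEF, ADEF, BDEF

Hence C_0 ≅ Z^5, C_1 ≅ Z^10, C_2 ≅ Z^10, C_3 ≅ Z^5.

Boundary ∂_1: C_1 → C_0 maps an edge to its endpoints' difference, ∂[p,q] = q − p. For instance
  ∂BF = F − B.
The resulting 5×10 matrix has rank 4, and its Smith normal form has invariant factors (1,1,1,1).

Boundary ∂_2: C_2 → C_1 acts by ∂[p,q,r] = [q,r] − [p,r] + [p,q]. For instance
  ∂ADE = DE − AE + AD,
  ∂ADF = DF − AF + AD.
The 10×10 boundary matrix has rank 6 and Smith normal form diag(1,1,1,1,1,1).

The boundary map ∂_3: C_3 → C_2 sends each 3-simplex σ to the alternating sum Σ_i (−1)^i (σ with its i-th vertex removed). For instance
  ∂ABEF = BEF − AEF + ABF − ABE,
  ∂ABDE = BDE − ADE + ABE − ABD.
The resulting 10×5 matrix has rank 4, and its Smith normal form has invariant factors (1,1,1,1).

Now H_k = ker ∂_k / im ∂_{k+1}, so:

  H_1: rank ker ∂_1 − rank ∂_2 = (10 − 4) − 6 = 0, and the invariant factors of ∂_2 are all 1, so H_1 ≅ 0.

H_1 = 0.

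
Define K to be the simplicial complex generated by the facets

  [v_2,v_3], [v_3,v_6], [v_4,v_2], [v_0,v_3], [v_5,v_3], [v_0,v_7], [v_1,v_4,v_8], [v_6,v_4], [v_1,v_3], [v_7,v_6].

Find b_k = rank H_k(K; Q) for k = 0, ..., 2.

Fix the vertex order v_0 < v_1 < v_2 < v_3 < v_4 < v_5 < v_6 < v_7 < v_8 and write every simplex with vertices in increasing order. Then dim K = 2 and the simplices of K are:

  0-simplices (9): [v_0], [v_1], [v_2], [v_3], [v_4], [v_5], [v_6], [v_7], [v_8]
  1-simplices (12): [v_0,v_3], [v_0,v_7], [v_1,v_3], [v_1,v_4], [v_1,v_8], [v_2,v_3], [v_2,v_4], [v_3,v_5], [v_3,v_6], [v_4,v_6], [v_4,v_8], [v_6,v_7]
  2-simplices (1): [v_1,v_4,v_8]

Hence C_0 ≅ Z^9, C_1 ≅ Z^12, C_2 ≅ Z^1.

Boundary ∂_1: C_1 → C_0 maps an edge to its endpoints' difference, ∂[p,q] = q − p. For instance
  ∂[v_1,v_3] = [v_3] − [v_1].
As a 9×12 matrix over Z this has rank 8, with invariant factors (1,1,1,1,1,1,1,1).

Boundary ∂_2: C_2 → C_1 acts by ∂[p,q,r] = [q,r] − [p,r] + [p,q]. For instance
  ∂[v_1,v_4,v_8] = [v_4,v_8] − [v_1,v_8] + [v_1,v_4].
The resulting 12×1 matrix has rank 1, and its Smith normal form has invariant factors (1).

From H_k ≅ ker(∂_k) / im(∂_{k+1}) we obtain:

  H_0: rank C_0 − rank ∂_1 = 9 − 8 = 1, and the invariant factors of ∂_1 are all 1, so H_0 ≅ Z.
  H_1: rank ker ∂_1 − rank ∂_2 = (12 − 8) − 1 = 3, and the invariant factors of ∂_2 are all 1, so H_1 ≅ Z^3.
  H_2: rank ker ∂_2 − rank ∂_3 = (1 − 1) − 0 = 0, and there is no ∂_3, so H_2 ≅ 0.

Hence the Betti numbers are b_0 = 1, b_1 = 3, b_2 = 0.

b_0 = 1, b_1 = 3, b_2 = 0.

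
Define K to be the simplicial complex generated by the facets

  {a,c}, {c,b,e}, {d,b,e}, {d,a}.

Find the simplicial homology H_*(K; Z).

H_0 ≅ Z,  H_1 ≅ Z,  H_2 = 0.

K has 5 vertices, 7 edges, 2 triangles.
rank ∂_0 = 0, rank ∂_1 = 4 ⇒ b_0 = 5 − 0 − 4 = 1; all invariant factors of ∂_1 are 1 so no torsion. So H_0 ≅ Z.
rank ∂_1 = 4, rank ∂_2 = 2 ⇒ b_1 = 7 − 4 − 2 = 1; all invariant factors of ∂_2 are 1 so no torsion. So H_1 ≅ Z.
rank ∂_2 = 2, rank ∂_3 = 0 ⇒ b_2 = 2 − 2 − 0 = 0. So H_2 ≅ 0.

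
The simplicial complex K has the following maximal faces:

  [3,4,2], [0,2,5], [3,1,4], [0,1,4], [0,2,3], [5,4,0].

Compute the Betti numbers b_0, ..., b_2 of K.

b_0 = 1, b_1 = 1, b_2 = 0.

K has 6 vertices, 12 edges, 6 triangles.
rank ∂_0 = 0, rank ∂_1 = 5 ⇒ b_0 = 6 − 0 − 5 = 1; all invariant factors of ∂_1 are 1 so no torsion. So H_0 ≅ Z.
rank ∂_1 = 5, rank ∂_2 = 6 ⇒ b_1 = 12 − 5 − 6 = 1; all invariant factors of ∂_2 are 1 so no torsion. So H_1 ≅ Z.
rank ∂_2 = 6, rank ∂_3 = 0 ⇒ b_2 = 6 − 6 − 0 = 0. So H_2 ≅ 0.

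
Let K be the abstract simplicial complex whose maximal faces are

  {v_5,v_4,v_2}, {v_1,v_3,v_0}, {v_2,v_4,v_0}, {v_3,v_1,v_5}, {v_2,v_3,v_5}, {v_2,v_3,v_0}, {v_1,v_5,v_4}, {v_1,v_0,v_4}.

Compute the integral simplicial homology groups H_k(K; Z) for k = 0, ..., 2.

H_0 ≅ Z,  H_1 = 0,  H_2 ≅ Z.

Take the total order v_0 < v_1 < v_2 < v_3 < v_4 < v_5 on the vertex set. Then K (dimension 2) consists of the simplices:

  0-simplices (6): [v_0], [v_1], [v_2], [v_3], [v_4], [v_5]
  1-simplices (12): [v_0,v_1], [v_0,v_2], [v_0,v_3], [v_0,v_4], [v_1,v_3], [v_1,v_4], [v_1,v_5], [v_2,v_3], [v_2,v_4], [v_2,v_5], [v_3,v_5], [v_4,v_5]
  2-simplices (8): [v_0,v_1,v_3], [v_0,v_1,v_4], [v_0,v_2,v_3], [v_0,v_2,v_4], [v_1,v_3,v_5], [v_1,v_4,v_5], [v_2,v_3,v_5], [v_2,v_4,v_5]

giving chain groups C_0 ≅ Z^6, C_1 ≅ Z^12, C_2 ≅ Z^8.

Boundary ∂_1: C_1 → C_0 maps an edge to its endpoints' difference, ∂[p,q] = q − p. For instance
  ∂[v_4,v_5] = [v_5] − [v_4].
As a 6×12 matrix over Z this has rank 5, with invariant factors (1,1,1,1,1).

Boundary ∂_2: C_2 → C_1 maps a triangle to the signed sum of its edges. For instance
  ∂[v_0,v_2,v_4] = [v_2,v_4] − [v_0,v_4] + [v_0,v_2],
  ∂[v_1,v_4,v_5] = [v_4,v_5] − [v_1,v_5] + [v_1,v_4].
The resulting 12×8 matrix has rank 7, and its Smith normal form has invariant factors (1,1,1,1,1,1,1).

Now H_k = ker ∂_k / im ∂_{k+1}, so:

  H_0: rank C_0 − rank ∂_1 = 6 − 5 = 1, and the invariant factors of ∂_1 are all 1, so H_0 = Z.
  H_1: rank ker ∂_1 − rank ∂_2 = (12 − 5) − 7 = 0, and the invariant factors of ∂_2 are all 1, so H_1 = 0.
  H_2: rank ker ∂_2 − rank ∂_3 = (8 − 7) − 0 = 1, and there is no ∂_3, so H_2 = Z.

As a check, the Euler characteristic is 6 − 12 + 8 = 2, which agrees with 1 − 0 + 1 = 2.
(K is a triangulation of the 2-sphere S^2.)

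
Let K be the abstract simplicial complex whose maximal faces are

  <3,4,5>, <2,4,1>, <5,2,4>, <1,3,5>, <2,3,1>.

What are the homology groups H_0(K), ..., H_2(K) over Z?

Order the vertices as 1 < 2 < 3 < 4 < 5. Listing each simplex with vertices in this order, K has dimension 2 with simplices:

  0-simplices (5): [1], [2], [3], [4], [5]
  1-simplices (10): [1,2], [1,3], [1,4], [1,5], [2,3], [2,4], [2,5], [3,4], [3,5], [4,5]
  2-simplices (5): [1,2,3], [1,2,4], [1,3,5], [2,4,5], [3,4,5]

Hence C_0 ≅ Z^5, C_1 ≅ Z^10, C_2 ≅ Z^5.

∂_1: C_1 → C_0 maps an edge to its endpoints' difference, ∂[p,q] = q − p. For instance
  ∂[2,4] = [4] − [2].
The 5×10 boundary matrix has rank 4 and Smith normal form diag(1,1,1,1).

The boundary map ∂_2: C_2 → C_1 sends each 2-simplex [p,q,r] to [q,r] − [p,r] + [p,q]. For instance
  ∂[2,4,5] = [4,5] − [2,5] + [2,4],
  ∂[1,3,5] = [3,5] − [1,5] + [1,3].
The 10×5 boundary matrix has rank 5 and Smith normal form diag(1,1,1,1,1).

From H_k ≅ ker(∂_k) / im(∂_{k+1}) we obtain:

  H_0: rank C_0 − rank ∂_1 = 5 − 4 = 1, and the invariant factors of ∂_1 are all 1, so H_0 = Z.
  H_1: rank ker ∂_1 − rank ∂_2 = (10 − 4) − 5 = 1, and the invariant factors of ∂_2 are all 1, so H_1 = Z.
  H_2: rank ker ∂_2 − rank ∂_3 = (5 − 5) − 0 = 0, and there is no ∂_3, so H_2 = 0.

As a check, the Euler characteristic is 5 − 10 + 5 = 0, which agrees with 1 − 1 + 0 = 0.

H_0 ≅ Z,  H_1 ≅ Z,  H_2 = 0.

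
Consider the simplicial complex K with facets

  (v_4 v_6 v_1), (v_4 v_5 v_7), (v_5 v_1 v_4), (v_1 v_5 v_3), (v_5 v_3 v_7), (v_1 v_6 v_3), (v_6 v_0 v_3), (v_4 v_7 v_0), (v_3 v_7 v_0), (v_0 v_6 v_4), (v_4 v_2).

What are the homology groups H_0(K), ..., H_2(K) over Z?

H_0 = Z,  H_1 = 0,  H_2 = Z.

Fix the vertex order v_0 < v_1 < v_2 < v_3 < v_4 < v_5 < v_6 < v_7 and write every simplex with vertices in increasing order. Then dim K = 2 and the simplices of K are:

  0-simplices (8): [v_0], [v_1], [v_2], [v_3], [v_4], [v_5], [v_6], [v_7]
  1-simplices (16): (16 of them)
  2-simplices (10): [v_0,v_3,v_6], [v_0,v_3,v_7], [v_0,v_4,v_6], [v_0,v_4,v_7], [v_1,v_3,v_5], [v_1,v_3,v_6], [v_1,v_4,v_5], [v_1,v_4,v_6], [v_3,v_5,v_7], [v_4,v_5,v_7]

Hence C_0 ≅ Z^8, C_1 ≅ Z^16, C_2 ≅ Z^10.

∂_1: C_1 → C_0 sends each edge [p,q] (with p < q) to q − p.
This gives a 8×16 integer matrix of rank 7; reducing to Smith normal form yields diagonal entries (1,1,1,1,1,1,1).

∂_2: C_2 → C_1 maps a triangle to the signed sum of its edges. For instance
  ∂[v_1,v_3,v_6] = [v_3,v_6] − [v_1,v_6] + [v_1,v_3],
  ∂[v_3,v_5,v_7] = [v_5,v_7] − [v_3,v_7] + [v_3,v_5].
The resulting 16×10 matrix has rank 9, and its Smith normal form has invariant factors (1,1,1,1,1,1,1,1,1).

Now H_k = ker ∂_k / im ∂_{k+1}, so:

  H_0: rank C_0 − rank ∂_1 = 8 − 7 = 1, and the invariant factors of ∂_1 are all 1, so H_0 = Z.
  H_1: rank ker ∂_1 − rank ∂_2 = (16 − 7) − 9 = 0, and the invariant factors of ∂_2 are all 1, so H_1 = 0.
  H_2: rank ker ∂_2 − rank ∂_3 = (10 − 9) − 0 = 1, and there is no ∂_3, so H_2 = Z.

As a check, the Euler characteristic is 8 − 16 + 10 = 2, which agrees with 1 − 0 + 1 = 2.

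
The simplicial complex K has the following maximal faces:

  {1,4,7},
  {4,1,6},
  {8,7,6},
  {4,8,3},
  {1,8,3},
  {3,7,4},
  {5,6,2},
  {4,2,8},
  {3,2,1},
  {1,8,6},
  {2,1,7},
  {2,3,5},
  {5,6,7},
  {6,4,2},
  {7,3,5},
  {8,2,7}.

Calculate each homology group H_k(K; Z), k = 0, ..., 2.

H_0 ≅ Z,  H_1 ≅ Z^2,  H_2 ≅ Z.

K has 8 vertices, 24 edges, 16 triangles.
rank ∂_0 = 0, rank ∂_1 = 7 ⇒ b_0 = 8 − 0 − 7 = 1; all invariant factors of ∂_1 are 1 so no torsion. So H_0 ≅ Z.
rank ∂_1 = 7, rank ∂_2 = 15 ⇒ b_1 = 24 − 7 − 15 = 2; all invariant factors of ∂_2 are 1 so no torsion. So H_1 ≅ Z^2.
rank ∂_2 = 15, rank ∂_3 = 0 ⇒ b_2 = 16 − 15 − 0 = 1. So H_2 ≅ Z.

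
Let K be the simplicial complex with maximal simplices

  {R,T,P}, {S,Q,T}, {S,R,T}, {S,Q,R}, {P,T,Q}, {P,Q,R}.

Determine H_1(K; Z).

Take the total order P < Q < R < S < T on the vertex set. Then K (dimension 2) consists of the simplices:

  0-simplices (5): P, Q, R, S, T
  1-simplices (9): PQ, PR, PT, QR, QS, QT, RS, RT, ST
  2-simplices (6): PQR, PQT, PRT, QRS, QST, RST

so the chain groups are C_0 ≅ Z^5, C_1 ≅ Z^9, C_2 ≅ Z^6.

The boundary map ∂_1: C_1 → C_0 is given by ∂[p,q] = [q] − [p].
The 5×9 boundary matrix has rank 4 and Smith normal form diag(1,1,1,1).

The boundary map ∂_2: C_2 → C_1 sends each 2-simplex [p,q,r] to [q,r] − [p,r] + [p,q]. For instance
  ∂PQR = QR − PR + PQ,
  ∂QST = ST − QT + QS.
This gives a 9×6 integer matrix of rank 5; reducing to Smith normal form yields diagonal entries (1,1,1,1,1).

Computing H_k = (kernel of ∂_k) / (image of ∂_{k+1}):

  H_1: rank ker ∂_1 − rank ∂_2 = (9 − 4) − 5 = 0, and the invariant factors of ∂_2 are all 1, so H_1 = 0.

H_1 ≅ 0.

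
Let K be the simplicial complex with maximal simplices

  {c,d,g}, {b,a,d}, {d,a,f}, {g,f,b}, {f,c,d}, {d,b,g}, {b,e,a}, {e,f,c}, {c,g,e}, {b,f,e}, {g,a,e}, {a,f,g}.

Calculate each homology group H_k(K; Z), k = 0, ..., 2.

H_0 ≅ Z,  H_1 ≅ Z/2,  H_2 = 0.

Order the vertices as a < b < c < d < e < f < g. Listing each simplex with vertices in this order, K has dimension 2 with simplices:

  0-simplices (7): a, b, c, d, e, f, g
  1-simplices (18): ab, ad, ae, af, ag, bd, be, bf, bg, cd, ce, cf, cg, df, dg, ef, eg, fg
  2-simplices (12): abd, abe, adf, aeg, afg, bdg, bef, bfg, cdf, cdg, cef, ceg

Hence C_0 ≅ Z^7, C_1 ≅ Z^18, C_2 ≅ Z^12.

The boundary map ∂_1: C_1 → C_0 sends each edge [p,q] (with p < q) to q − p. For instance
  ∂eg = g − e.
This gives a 7×18 integer matrix of rank 6; reducing to Smith normal form yields diagonal entries (1,1,1,1,1,1).

∂_2: C_2 → C_1 acts by ∂[p,q,r] = [q,r] − [p,r] + [p,q]. For instance
  ∂abd = bd − ad + ab,
  ∂abe = be − ae + ab.
This gives a 18×12 integer matrix of rank 12; reducing to Smith normal form yields diagonal entries (1,1,1,1,1,1,1,1,1,1,1,2).

From H_k ≅ ker(∂_k) / im(∂_{k+1}) we obtain:

  H_0: rank C_0 − rank ∂_1 = 7 − 6 = 1, and the invariant factors of ∂_1 are all 1, so H_0 ≅ Z.
  H_1: rank ker ∂_1 − rank ∂_2 = (18 − 6) − 12 = 0, and ∂_2 has invariant factor 2 > 1, so H_1 ≅ Z/2.
  H_2: rank ker ∂_2 − rank ∂_3 = (12 − 12) − 0 = 0, and there is no ∂_3, so H_2 ≅ 0.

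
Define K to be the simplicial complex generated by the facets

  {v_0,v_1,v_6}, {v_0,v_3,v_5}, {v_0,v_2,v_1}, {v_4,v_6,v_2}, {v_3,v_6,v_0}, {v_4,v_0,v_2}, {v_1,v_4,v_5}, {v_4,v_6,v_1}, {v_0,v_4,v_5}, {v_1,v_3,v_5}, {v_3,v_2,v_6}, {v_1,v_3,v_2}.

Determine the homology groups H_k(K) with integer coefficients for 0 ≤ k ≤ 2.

Order the vertices as v_0 < v_1 < v_2 < v_3 < v_4 < v_5 < v_6. Listing each simplex with vertices in this order, K has dimension 2 with simplices:

  0-simplices (7): [v_0], [v_1], [v_2], [v_3], [v_4], [v_5], [v_6]
  1-simplices (18): (18 of them)
  2-simplices (12): (12 of them)

Hence C_0 ≅ Z^7, C_1 ≅ Z^18, C_2 ≅ Z^12.

∂_1: C_1 → C_0 sends each edge [p,q] (with p < q) to q − p. For instance
  ∂[v_0,v_5] = [v_5] − [v_0].
The 7×18 boundary matrix has rank 6 and Smith normal form diag(1,1,1,1,1,1).

Boundary ∂_2: C_2 → C_1 acts by ∂[p,q,r] = [q,r] − [p,r] + [p,q]. For instance
  ∂[v_1,v_4,v_6] = [v_4,v_6] − [v_1,v_6] + [v_1,v_4],
  ∂[v_0,v_1,v_6] = [v_1,v_6] − [v_0,v_6] + [v_0,v_1].
This gives a 18×12 integer matrix of rank 12; reducing to Smith normal form yields diagonal entries (1,1,1,1,1,1,1,1,1,1,1,2).

From H_k ≅ ker(∂_k) / im(∂_{k+1}) we obtain:

  H_0: rank C_0 − rank ∂_1 = 7 − 6 = 1, and the invariant factors of ∂_1 are all 1, so H_0 = Z.
  H_1: rank ker ∂_1 − rank ∂_2 = (18 − 6) − 12 = 0, and ∂_2 has invariant factor 2 > 1, so H_1 = Z/2.
  H_2: rank ker ∂_2 − rank ∂_3 = (12 − 12) − 0 = 0, and there is no ∂_3, so H_2 = 0.

H_0 = Z,  H_1 = Z/2,  H_2 = 0.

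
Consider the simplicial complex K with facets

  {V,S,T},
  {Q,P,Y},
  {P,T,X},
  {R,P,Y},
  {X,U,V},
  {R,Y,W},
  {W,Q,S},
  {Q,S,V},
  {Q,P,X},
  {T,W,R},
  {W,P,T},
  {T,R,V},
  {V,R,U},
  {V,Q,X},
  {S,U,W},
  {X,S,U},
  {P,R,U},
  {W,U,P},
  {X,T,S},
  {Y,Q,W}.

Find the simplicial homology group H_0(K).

Take the total order P < Q < R < S < T < U < V < W < X < Y on the vertex set. Then K (dimension 2) consists of the simplices:

  0-simplices (10): P, Q, R, S, T, U, V, W, X, Y
  1-simplices (30): PQ, PR, PT, PU, PW, PX, PY, QS, QV, QW, QX, QY, RT, RU, RV, RW, RY, ST, SU, SV, SW, SX, TV, TW, TX, UV, UW, UX, VX, WY
  2-simplices (20): PQX, PQY, PRU, PRY, PTW, PTX, PUW, QSV, QSW, QVX, QWY, RTV, RTW, RUV, RWY, STV, STX, SUW, SUX, UVX

Hence C_0 ≅ Z^10, C_1 ≅ Z^30, C_2 ≅ Z^20.

∂_1: C_1 → C_0 sends each edge [p,q] (with p < q) to q − p. For instance
  ∂RT = T − R.
This gives a 10×30 integer matrix of rank 9; reducing to Smith normal form yields diagonal entries (1,1,1,1,1,1,1,1,1).

∂_2: C_2 → C_1 acts by ∂[p,q,r] = [q,r] − [p,r] + [p,q]. For instance
  ∂RUV = UV − RV + RU,
  ∂RTW = TW − RW + RT.
This gives a 30×20 integer matrix of rank 20; reducing to Smith normal form yields diagonal entries (1,1,1,1,1,1,1,1,1,1,1,1,1,1,1,1,1,1,1,2).

Now H_k = ker ∂_k / im ∂_{k+1}, so:

  H_0: rank C_0 − rank ∂_1 = 10 − 9 = 1, and the invariant factors of ∂_1 are all 1, so H_0 = Z.

H_0 = Z.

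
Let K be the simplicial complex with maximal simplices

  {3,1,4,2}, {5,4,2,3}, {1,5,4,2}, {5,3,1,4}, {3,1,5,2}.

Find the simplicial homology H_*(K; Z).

H_0 = Z,  H_1 = 0,  H_2 = 0,  H_3 = Z.

We work with the vertex ordering 1 < 2 < 3 < 4 < 5. The simplices of K, each written with vertices in increasing order, are:

  0-simplices (5): [1], [2], [3], [4], [5]
  1-simplices (10): [1,2], [1,3], [1,4], [1,5], [2,3], [2,4], [2,5], [3,4], [3,5], [4,5]
  2-simplices (10): [1,2,3], [1,2,4], [1,2,5], [1,3,4], [1,3,5], [1,4,5], [2,3,4], [2,3,5], [2,4,5], [3,4,5]
  3-simplices (5): [1,2,3,4], [1,2,3,5], [1,2,4,5], [1,3,4,5], [2,3,4,5]

so the chain groups are C_0 ≅ Z^5, C_1 ≅ Z^10, C_2 ≅ Z^10, C_3 ≅ Z^5.

Boundary ∂_1: C_1 → C_0 is given by ∂[p,q] = [q] − [p].
As a 5×10 matrix over Z this has rank 4, with invariant factors (1,1,1,1).

The boundary map ∂_2: C_2 → C_1 sends each 2-simplex [p,q,r] to [q,r] − [p,r] + [p,q]. For instance
  ∂[1,4,5] = [4,5] − [1,5] + [1,4],
  ∂[2,4,5] = [4,5] − [2,5] + [2,4].
This gives a 10×10 integer matrix of rank 6; reducing to Smith normal form yields diagonal entries (1,1,1,1,1,1).

Boundary ∂_3: C_3 → C_2 sends each 3-simplex σ to the alternating sum Σ_i (−1)^i (σ with its i-th vertex removed). For instance
  ∂[1,2,3,4] = [2,3,4] − [1,3,4] + [1,2,4] − [1,2,3],
  ∂[1,2,4,5] = [2,4,5] − [1,4,5] + [1,2,5] − [1,2,4].
The resulting 10×5 matrix has rank 4, and its Smith normal form has invariant factors (1,1,1,1).

Reading off H_k = ker ∂_k / im ∂_{k+1}:

  H_0: rank C_0 − rank ∂_1 = 5 − 4 = 1, and the invariant factors of ∂_1 are all 1, so H_0 = Z.
  H_1: rank ker ∂_1 − rank ∂_2 = (10 − 4) − 6 = 0, and the invariant factors of ∂_2 are all 1, so H_1 = 0.
  H_2: rank ker ∂_2 − rank ∂_3 = (10 − 6) − 4 = 0, and the invariant factors of ∂_3 are all 1, so H_2 = 0.
  H_3: rank ker ∂_3 − rank ∂_4 = (5 − 4) − 0 = 1, and there is no ∂_4, so H_3 = Z.

As a check, the Euler characteristic is 5 − 10 + 10 − 5 = 0, which agrees with 1 − 0 + 0 − 1 = 0.
(K is a triangulation of the 3-sphere S^3.)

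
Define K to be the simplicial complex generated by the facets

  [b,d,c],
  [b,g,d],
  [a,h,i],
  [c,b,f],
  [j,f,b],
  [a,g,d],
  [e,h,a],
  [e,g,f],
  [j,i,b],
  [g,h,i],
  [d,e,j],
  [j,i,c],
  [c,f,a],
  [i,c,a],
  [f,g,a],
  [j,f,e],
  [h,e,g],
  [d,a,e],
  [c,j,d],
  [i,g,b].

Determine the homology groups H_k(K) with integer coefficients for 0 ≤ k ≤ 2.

Order the vertices as a < b < c < d < e < f < g < h < i < j. Listing each simplex with vertices in this order, K has dimension 2 with simplices:

  0-simplices (10): a, b, c, d, e, f, g, h, i, j
  1-simplices (30): ac, ad, ae, af, ag, ah, ai, bc, bd, bf, bg, bi, bj, cd, cf, ci, cj, de, dg, dj, ef, eg, eh, ej, fg, fj, gh, gi, hi, ij
  2-simplices (20): acf, aci, ade, adg, aeh, afg, ahi, bcd, bcf, bdg, bfj, bgi, bij, cdj, cij, dej, efg, efj, egh, ghi

Hence C_0 ≅ Z^10, C_1 ≅ Z^30, C_2 ≅ Z^20.

The boundary map ∂_1: C_1 → C_0 is given by ∂[p,q] = [q] − [p]. For instance
  ∂bc = c − b.
As a 10×30 matrix over Z this has rank 9, with invariant factors (1,1,1,1,1,1,1,1,1).

The boundary map ∂_2: C_2 → C_1 acts by ∂[p,q,r] = [q,r] − [p,r] + [p,q]. For instance
  ∂cdj = dj − cj + cd,
  ∂cij = ij − cj + ci.
As a 30×20 matrix over Z this has rank 20, with invariant factors (1,1,1,1,1,1,1,1,1,1,1,1,1,1,1,1,1,1,1,2).

Computing H_k = (kernel of ∂_k) / (image of ∂_{k+1}):

  H_0: rank C_0 − rank ∂_1 = 10 − 9 = 1, and the invariant factors of ∂_1 are all 1, so H_0 = Z.
  H_1: rank ker ∂_1 − rank ∂_2 = (30 − 9) − 20 = 1, and ∂_2 has invariant factor 2 > 1, so H_1 = Z ⊕ Z/2Z.
  H_2: rank ker ∂_2 − rank ∂_3 = (20 − 20) − 0 = 0, and there is no ∂_3, so H_2 = 0.

As a check, the Euler characteristic is 10 − 30 + 20 = 0, which agrees with 1 − 1 + 0 = 0.

H_0 ≅ Z,  H_1 ≅ Z ⊕ Z/2Z,  H_2 = 0.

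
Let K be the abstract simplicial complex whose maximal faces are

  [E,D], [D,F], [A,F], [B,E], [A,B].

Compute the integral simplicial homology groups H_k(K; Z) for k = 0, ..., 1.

H_0 = Z,  H_1 = Z.

K has 5 vertices, 5 edges.
rank ∂_0 = 0, rank ∂_1 = 4 ⇒ b_0 = 5 − 0 − 4 = 1; all invariant factors of ∂_1 are 1 so no torsion. So H_0 ≅ Z.
rank ∂_1 = 4, rank ∂_2 = 0 ⇒ b_1 = 5 − 4 − 0 = 1. So H_1 ≅ Z.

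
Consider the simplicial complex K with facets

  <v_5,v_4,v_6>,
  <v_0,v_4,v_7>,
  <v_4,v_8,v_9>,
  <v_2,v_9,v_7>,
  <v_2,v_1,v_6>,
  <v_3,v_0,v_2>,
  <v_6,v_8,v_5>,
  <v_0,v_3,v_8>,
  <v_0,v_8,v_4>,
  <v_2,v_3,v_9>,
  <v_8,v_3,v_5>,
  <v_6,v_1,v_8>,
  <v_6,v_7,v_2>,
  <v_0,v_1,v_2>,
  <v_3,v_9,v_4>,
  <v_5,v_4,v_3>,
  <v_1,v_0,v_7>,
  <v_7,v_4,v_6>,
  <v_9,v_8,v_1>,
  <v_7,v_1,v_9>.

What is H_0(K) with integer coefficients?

H_0 ≅ Z.

Fix the vertex order v_0 < v_1 < v_2 < v_3 < v_4 < v_5 < v_6 < v_7 < v_8 < v_9 and write every simplex with vertices in increasing order. Then dim K = 2 and the simplices of K are:

  0-simplices (10): [v_0], [v_1], [v_2], [v_3], [v_4], [v_5], [v_6], [v_7], [v_8], [v_9]
  1-simplices (30): (30 of them)
  2-simplices (20): (20 of them)

giving chain groups C_0 ≅ Z^10, C_1 ≅ Z^30, C_2 ≅ Z^20.

Boundary ∂_1: C_1 → C_0 sends each edge [p,q] (with p < q) to q − p.
As a 10×30 matrix over Z this has rank 9, with invariant factors (1,1,1,1,1,1,1,1,1).

∂_2: C_2 → C_1 sends each 2-simplex [p,q,r] to [q,r] − [p,r] + [p,q]. For instance
  ∂[v_0,v_4,v_7] = [v_4,v_7] − [v_0,v_7] + [v_0,v_4],
  ∂[v_3,v_5,v_8] = [v_5,v_8] − [v_3,v_8] + [v_3,v_5].
The 30×20 boundary matrix has rank 20 and Smith normal form diag(1,1,1,1,1,1,1,1,1,1,1,1,1,1,1,1,1,1,1,2).

From H_k ≅ ker(∂_k) / im(∂_{k+1}) we obtain:

  H_0: rank C_0 − rank ∂_1 = 10 − 9 = 1, and the invariant factors of ∂_1 are all 1, so H_0 ≅ Z.

(K is a triangulation of the Klein bottle.)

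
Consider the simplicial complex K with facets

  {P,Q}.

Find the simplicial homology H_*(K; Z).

Fix the vertex order P < Q and write every simplex with vertices in increasing order. Then dim K = 1 and the simplices of K are:

  0-simplices (2): P, Q
  1-simplices (1): PQ

so the chain groups are C_0 ≅ Z^2, C_1 ≅ Z^1.

∂_1: C_1 → C_0 is given by ∂[p,q] = [q] − [p]. For instance
  ∂PQ = Q − P.
The 2×1 boundary matrix has rank 1 and Smith normal form diag(1).

From H_k ≅ ker(∂_k) / im(∂_{k+1}) we obtain:

  H_0: rank C_0 − rank ∂_1 = 2 − 1 = 1, and the invariant factors of ∂_1 are all 1, so H_0 ≅ Z.
  H_1: rank ker ∂_1 − rank ∂_2 = (1 − 1) − 0 = 0, and there is no ∂_2, so H_1 ≅ 0.

H_0 = Z,  H_1 = 0.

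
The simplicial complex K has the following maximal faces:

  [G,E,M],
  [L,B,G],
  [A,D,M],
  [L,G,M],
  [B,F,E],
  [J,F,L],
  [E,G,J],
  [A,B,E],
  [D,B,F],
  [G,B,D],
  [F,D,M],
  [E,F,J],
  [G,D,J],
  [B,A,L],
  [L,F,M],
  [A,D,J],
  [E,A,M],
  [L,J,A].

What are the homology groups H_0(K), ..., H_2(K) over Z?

H_0 ≅ Z,  H_1 ≅ Z^2,  H_2 ≅ Z.

Fix the vertex order A < B < D < E < F < G < J < L < M and write every simplex with vertices in increasing order. Then dim K = 2 and the simplices of K are:

  0-simplices (9): A, B, D, E, F, G, J, L, M
  1-simplices (27): AB, AD, AE, AJ, AL, AM, BD, BE, BF, BG, BL, DF, DG, DJ, DM, EF, EG, EJ, EM, FJ, FL, FM, GJ, GL, GM, JL, LM
  2-simplices (18): ABE, ABL, ADJ, ADM, AEM, AJL, BDF, BDG, BEF, BGL, DFM, DGJ, EFJ, EGJ, EGM, FJL, FLM, GLM

so the chain groups are C_0 ≅ Z^9, C_1 ≅ Z^27, C_2 ≅ Z^18.

The boundary map ∂_1: C_1 → C_0 sends each edge [p,q] (with p < q) to q − p.
The resulting 9×27 matrix has rank 8, and its Smith normal form has invariant factors (1,1,1,1,1,1,1,1).

Boundary ∂_2: C_2 → C_1 acts by ∂[p,q,r] = [q,r] − [p,r] + [p,q]. For instance
  ∂BGL = GL − BL + BG,
  ∂BDG = DG − BG + BD.
As a 27×18 matrix over Z this has rank 17, with invariant factors (1,1,1,1,1,1,1,1,1,1,1,1,1,1,1,1,1).

From H_k ≅ ker(∂_k) / im(∂_{k+1}) we obtain:

  H_0: rank C_0 − rank ∂_1 = 9 − 8 = 1, and the invariant factors of ∂_1 are all 1, so H_0 ≅ Z.
  H_1: rank ker ∂_1 − rank ∂_2 = (27 − 8) − 17 = 2, and the invariant factors of ∂_2 are all 1, so H_1 ≅ Z^2.
  H_2: rank ker ∂_2 − rank ∂_3 = (18 − 17) − 0 = 1, and there is no ∂_3, so H_2 ≅ Z.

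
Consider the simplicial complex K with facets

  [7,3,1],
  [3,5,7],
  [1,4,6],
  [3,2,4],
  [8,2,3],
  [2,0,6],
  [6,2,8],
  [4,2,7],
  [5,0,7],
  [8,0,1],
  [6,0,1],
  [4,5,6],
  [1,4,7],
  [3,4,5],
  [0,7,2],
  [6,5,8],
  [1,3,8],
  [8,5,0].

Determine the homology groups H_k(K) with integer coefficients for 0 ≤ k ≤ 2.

H_0 ≅ Z,  H_1 ≅ Z ⊕ Z/2,  H_2 = 0.

We work with the vertex ordering 0 < 1 < 2 < 3 < 4 < 5 < 6 < 7 < 8. The simplices of K, each written with vertices in increasing order, are:

  0-simplices (9): [0], [1], [2], [3], [4], [5], [6], [7], [8]
  1-simplices (27): (27 of them)
  2-simplices (18): [0,1,6], [0,1,8], [0,2,6], [0,2,7], [0,5,7], [0,5,8], [1,3,7], [1,3,8], [1,4,6], [1,4,7], [2,3,4], [2,3,8], [2,4,7], [2,6,8], [3,4,5], [3,5,7], [4,5,6], [5,6,8]

so the chain groups are C_0 ≅ Z^9, C_1 ≅ Z^27, C_2 ≅ Z^18.

∂_1: C_1 → C_0 is given by ∂[p,q] = [q] − [p]. For instance
  ∂[0,8] = [8] − [0].
This gives a 9×27 integer matrix of rank 8; reducing to Smith normal form yields diagonal entries (1,1,1,1,1,1,1,1).

The boundary map ∂_2: C_2 → C_1 sends each 2-simplex [p,q,r] to [q,r] − [p,r] + [p,q]. For instance
  ∂[1,3,8] = [3,8] − [1,8] + [1,3],
  ∂[4,5,6] = [5,6] − [4,6] + [4,5].
This gives a 27×18 integer matrix of rank 18; reducing to Smith normal form yields diagonal entries (1,1,1,1,1,1,1,1,1,1,1,1,1,1,1,1,1,2).

Reading off H_k = ker ∂_k / im ∂_{k+1}:

  H_0: rank C_0 − rank ∂_1 = 9 − 8 = 1, and the invariant factors of ∂_1 are all 1, so H_0 = Z.
  H_1: rank ker ∂_1 − rank ∂_2 = (27 − 8) − 18 = 1, and ∂_2 has invariant factor 2 > 1, so H_1 = Z ⊕ Z/2.
  H_2: rank ker ∂_2 − rank ∂_3 = (18 − 18) − 0 = 0, and there is no ∂_3, so H_2 = 0.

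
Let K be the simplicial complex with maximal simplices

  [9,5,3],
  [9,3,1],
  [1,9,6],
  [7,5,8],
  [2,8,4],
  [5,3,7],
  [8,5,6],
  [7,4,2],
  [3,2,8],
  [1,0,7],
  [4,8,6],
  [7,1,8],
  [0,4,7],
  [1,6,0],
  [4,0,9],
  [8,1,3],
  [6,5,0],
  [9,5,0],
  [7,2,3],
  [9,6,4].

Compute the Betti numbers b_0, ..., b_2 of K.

Take the total order 0 < 1 < 2 < 3 < 4 < 5 < 6 < 7 < 8 < 9 on the vertex set. Then K (dimension 2) consists of the simplices:

  0-simplices (10): [0], [1], [2], [3], [4], [5], [6], [7], [8], [9]
  1-simplices (30): (30 of them)
  2-simplices (20): (20 of them)

giving chain groups C_0 ≅ Z^10, C_1 ≅ Z^30, C_2 ≅ Z^20.

The boundary map ∂_1: C_1 → C_0 sends each edge [p,q] (with p < q) to q − p. For instance
  ∂[0,6] = [6] − [0].
This gives a 10×30 integer matrix of rank 9; reducing to Smith normal form yields diagonal entries (1,1,1,1,1,1,1,1,1).

∂_2: C_2 → C_1 acts by ∂[p,q,r] = [q,r] − [p,r] + [p,q]. For instance
  ∂[5,6,8] = [6,8] − [5,8] + [5,6],
  ∂[2,4,7] = [4,7] − [2,7] + [2,4].
The resulting 30×20 matrix has rank 20, and its Smith normal form has invariant factors (1,1,1,1,1,1,1,1,1,1,1,1,1,1,1,1,1,1,1,2).

Computing H_k = (kernel of ∂_k) / (image of ∂_{k+1}):

  H_0: rank C_0 − rank ∂_1 = 10 − 9 = 1, and the invariant factors of ∂_1 are all 1, so H_0 ≅ Z.
  H_1: rank ker ∂_1 − rank ∂_2 = (30 − 9) − 20 = 1, and ∂_2 has invariant factor 2 > 1, so H_1 ≅ Z ⊕ Z/2.
  H_2: rank ker ∂_2 − rank ∂_3 = (20 − 20) − 0 = 0, and there is no ∂_3, so H_2 ≅ 0.

Hence the Betti numbers are b_0 = 1, b_1 = 1, b_2 = 0.

b_0 = 1, b_1 = 1, b_2 = 0.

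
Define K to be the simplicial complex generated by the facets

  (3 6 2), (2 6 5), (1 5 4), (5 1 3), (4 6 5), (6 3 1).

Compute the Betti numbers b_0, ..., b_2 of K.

b_0 = 1, b_1 = 1, b_2 = 0.

Take the total order 1 < 2 < 3 < 4 < 5 < 6 on the vertex set. Then K (dimension 2) consists of the simplices:

  0-simplices (6): [1], [2], [3], [4], [5], [6]
  1-simplices (12): [1,3], [1,4], [1,5], [1,6], [2,3], [2,5], [2,6], [3,5], [3,6], [4,5], [4,6], [5,6]
  2-simplices (6): [1,3,5], [1,3,6], [1,4,5], [2,3,6], [2,5,6], [4,5,6]

so the chain groups are C_0 ≅ Z^6, C_1 ≅ Z^12, C_2 ≅ Z^6.

∂_1: C_1 → C_0 is given by ∂[p,q] = [q] − [p]. For instance
  ∂[4,5] = [5] − [4].
This gives a 6×12 integer matrix of rank 5; reducing to Smith normal form yields diagonal entries (1,1,1,1,1).

∂_2: C_2 → C_1 maps a triangle to the signed sum of its edges. For instance
  ∂[2,3,6] = [3,6] − [2,6] + [2,3],
  ∂[1,3,6] = [3,6] − [1,6] + [1,3].
As a 12×6 matrix over Z this has rank 6, with invariant factors (1,1,1,1,1,1).

From H_k ≅ ker(∂_k) / im(∂_{k+1}) we obtain:

  H_0: rank C_0 − rank ∂_1 = 6 − 5 = 1, and the invariant factors of ∂_1 are all 1, so H_0 = Z.
  H_1: rank ker ∂_1 − rank ∂_2 = (12 − 5) − 6 = 1, and the invariant factors of ∂_2 are all 1, so H_1 = Z.
  H_2: rank ker ∂_2 − rank ∂_3 = (6 − 6) − 0 = 0, and there is no ∂_3, so H_2 = 0.

As a check, the Euler characteristic is 6 − 12 + 6 = 0, which agrees with 1 − 1 + 0 = 0.

Hence the Betti numbers are b_0 = 1, b_1 = 1, b_2 = 0.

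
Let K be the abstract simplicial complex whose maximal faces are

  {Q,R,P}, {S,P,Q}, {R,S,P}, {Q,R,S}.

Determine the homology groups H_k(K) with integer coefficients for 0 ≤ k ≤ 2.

Take the total order P < Q < R < S on the vertex set. Then K (dimension 2) consists of the simplices:

  0-simplices (4): P, Q, R, S
  1-simplices (6): PQ, PR, PS, QR, QS, RS
  2-simplices (4): PQR, PQS, PRS, QRS

Hence C_0 ≅ Z^4, C_1 ≅ Z^6, C_2 ≅ Z^4.

Boundary ∂_1: C_1 → C_0 is given by ∂[p,q] = [q] − [p].
This gives a 4×6 integer matrix of rank 3; reducing to Smith normal form yields diagonal entries (1,1,1).

The boundary map ∂_2: C_2 → C_1 maps a triangle to the signed sum of its edges. For instance
  ∂QRS = RS − QS + QR,
  ∂PQR = QR − PR + PQ.
As a 6×4 matrix over Z this has rank 3, with invariant factors (1,1,1).

Reading off H_k = ker ∂_k / im ∂_{k+1}:

  H_0: rank C_0 − rank ∂_1 = 4 − 3 = 1, and the invariant factors of ∂_1 are all 1, so H_0 ≅ Z.
  H_1: rank ker ∂_1 − rank ∂_2 = (6 − 3) − 3 = 0, and the invariant factors of ∂_2 are all 1, so H_1 ≅ 0.
  H_2: rank ker ∂_2 − rank ∂_3 = (4 − 3) − 0 = 1, and there is no ∂_3, so H_2 ≅ Z.

H_0 = Z,  H_1 = 0,  H_2 = Z.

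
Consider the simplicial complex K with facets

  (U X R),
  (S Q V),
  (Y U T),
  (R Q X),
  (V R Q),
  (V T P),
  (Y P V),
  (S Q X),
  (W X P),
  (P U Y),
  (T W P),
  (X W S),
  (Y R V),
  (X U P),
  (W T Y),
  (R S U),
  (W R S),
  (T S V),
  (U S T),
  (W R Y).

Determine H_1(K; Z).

H_1 = Z ⊕ Z/2.

Order the vertices as P < Q < R < S < T < U < V < W < X < Y. Listing each simplex with vertices in this order, K has dimension 2 with simplices:

  0-simplices (10): P, Q, R, S, T, U, V, W, X, Y
  1-simplices (30): PT, PU, PV, PW, PX, PY, QR, QS, QV, QX, RS, RU, RV, RW, RX, RY, ST, SU, SV, SW, SX, TU, TV, TW, TY, UX, UY, VY, WX, WY
  2-simplices (20): PTV, PTW, PUX, PUY, PVY, PWX, QRV, QRX, QSV, QSX, RSU, RSW, RUX, RVY, RWY, STU, STV, SWX, TUY, TWY

so the chain groups are C_0 ≅ Z^10, C_1 ≅ Z^30, C_2 ≅ Z^20.

The boundary map ∂_1: C_1 → C_0 is given by ∂[p,q] = [q] − [p].
This gives a 10×30 integer matrix of rank 9; reducing to Smith normal form yields diagonal entries (1,1,1,1,1,1,1,1,1).

Boundary ∂_2: C_2 → C_1 sends each 2-simplex [p,q,r] to [q,r] − [p,r] + [p,q]. For instance
  ∂PUY = UY − PY + PU,
  ∂QSV = SV − QV + QS.
As a 30×20 matrix over Z this has rank 20, with invariant factors (1,1,1,1,1,1,1,1,1,1,1,1,1,1,1,1,1,1,1,2).

Now H_k = ker ∂_k / im ∂_{k+1}, so:

  H_1: rank ker ∂_1 − rank ∂_2 = (30 − 9) − 20 = 1, and ∂_2 has invariant factor 2 > 1, so H_1 ≅ Z ⊕ Z/2.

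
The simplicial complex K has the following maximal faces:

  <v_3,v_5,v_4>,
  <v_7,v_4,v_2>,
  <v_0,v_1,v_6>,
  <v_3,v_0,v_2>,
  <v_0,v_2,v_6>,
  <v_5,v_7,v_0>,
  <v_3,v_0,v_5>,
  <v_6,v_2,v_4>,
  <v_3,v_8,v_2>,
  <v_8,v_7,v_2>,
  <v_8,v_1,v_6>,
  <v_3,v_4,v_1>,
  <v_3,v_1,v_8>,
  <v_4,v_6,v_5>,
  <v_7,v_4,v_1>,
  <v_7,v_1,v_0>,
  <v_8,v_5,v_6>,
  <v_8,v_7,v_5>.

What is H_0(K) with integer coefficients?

H_0 = Z.

We work with the vertex ordering v_0 < v_1 < v_2 < v_3 < v_4 < v_5 < v_6 < v_7 < v_8. The simplices of K, each written with vertices in increasing order, are:

  0-simplices (9): [v_0], [v_1], [v_2], [v_3], [v_4], [v_5], [v_6], [v_7], [v_8]
  1-simplices (27): (27 of them)
  2-simplices (18): (18 of them)

so the chain groups are C_0 ≅ Z^9, C_1 ≅ Z^27, C_2 ≅ Z^18.

Boundary ∂_1: C_1 → C_0 maps an edge to its endpoints' difference, ∂[p,q] = q − p. For instance
  ∂[v_2,v_4] = [v_4] − [v_2].
The resulting 9×27 matrix has rank 8, and its Smith normal form has invariant factors (1,1,1,1,1,1,1,1).

The boundary map ∂_2: C_2 → C_1 maps a triangle to the signed sum of its edges. For instance
  ∂[v_1,v_3,v_4] = [v_3,v_4] − [v_1,v_4] + [v_1,v_3],
  ∂[v_0,v_1,v_6] = [v_1,v_6] − [v_0,v_6] + [v_0,v_1].
This gives a 27×18 integer matrix of rank 17; reducing to Smith normal form yields diagonal entries (1,1,1,1,1,1,1,1,1,1,1,1,1,1,1,1,1).

Now H_k = ker ∂_k / im ∂_{k+1}, so:

  H_0: rank C_0 − rank ∂_1 = 9 − 8 = 1, and the invariant factors of ∂_1 are all 1, so H_0 = Z.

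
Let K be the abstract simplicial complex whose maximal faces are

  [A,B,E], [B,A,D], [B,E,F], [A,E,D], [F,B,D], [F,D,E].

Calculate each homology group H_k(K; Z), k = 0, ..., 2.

K has 5 vertices, 9 edges, 6 triangles.
rank ∂_0 = 0, rank ∂_1 = 4 ⇒ b_0 = 5 − 0 − 4 = 1; all invariant factors of ∂_1 are 1 so no torsion. So H_0 ≅ Z.
rank ∂_1 = 4, rank ∂_2 = 5 ⇒ b_1 = 9 − 4 − 5 = 0; all invariant factors of ∂_2 are 1 so no torsion. So H_1 ≅ 0.
rank ∂_2 = 5, rank ∂_3 = 0 ⇒ b_2 = 6 − 5 − 0 = 1. So H_2 ≅ Z.

H_0 = Z,  H_1 = 0,  H_2 = Z.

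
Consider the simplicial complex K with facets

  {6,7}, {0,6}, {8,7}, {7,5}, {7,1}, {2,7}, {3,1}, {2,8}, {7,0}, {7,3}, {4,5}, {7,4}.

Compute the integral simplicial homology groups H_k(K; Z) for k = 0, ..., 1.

H_0 = Z,  H_1 = Z^4.

We work with the vertex ordering 0 < 1 < 2 < 3 < 4 < 5 < 6 < 7 < 8. The simplices of K, each written with vertices in increasing order, are:

  0-simplices (9): [0], [1], [2], [3], [4], [5], [6], [7], [8]
  1-simplices (12): [0,6], [0,7], [1,3], [1,7], [2,7], [2,8], [3,7], [4,5], [4,7], [5,7], [6,7], [7,8]

giving chain groups C_0 ≅ Z^9, C_1 ≅ Z^12.

The boundary map ∂_1: C_1 → C_0 sends each edge [p,q] (with p < q) to q − p. For instance
  ∂[6,7] = [7] − [6].
The 9×12 boundary matrix has rank 8 and Smith normal form diag(1,1,1,1,1,1,1,1).

Reading off H_k = ker ∂_k / im ∂_{k+1}:

  H_0: rank C_0 − rank ∂_1 = 9 − 8 = 1, and the invariant factors of ∂_1 are all 1, so H_0 = Z.
  H_1: rank ker ∂_1 − rank ∂_2 = (12 − 8) − 0 = 4, and there is no ∂_2, so H_1 = Z^4.

As a check, the Euler characteristic is 9 − 12 = -3, which agrees with 1 − 4 = -3.
(K is a triangulation of a wedge of 4 circles.)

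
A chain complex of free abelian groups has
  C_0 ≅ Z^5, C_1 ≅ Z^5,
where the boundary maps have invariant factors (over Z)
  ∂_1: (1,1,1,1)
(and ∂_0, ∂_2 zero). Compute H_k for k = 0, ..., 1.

H_0 ≅ Z,  H_1 ≅ Z.

H_0: b_0 = 5 − 0 − 4 = 1; torsion from ∂_1 factors > 1: none. So H_0 ≅ Z.
H_1: b_1 = 5 − 4 − 0 = 1; torsion from ∂_2 factors > 1: none. So H_1 ≅ Z.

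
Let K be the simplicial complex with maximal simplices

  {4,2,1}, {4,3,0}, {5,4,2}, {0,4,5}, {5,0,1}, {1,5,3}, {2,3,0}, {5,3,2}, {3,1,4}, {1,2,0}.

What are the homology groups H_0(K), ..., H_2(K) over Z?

Take the total order 0 < 1 < 2 < 3 < 4 < 5 on the vertex set. Then K (dimension 2) consists of the simplices:

  0-simplices (6): [0], [1], [2], [3], [4], [5]
  1-simplices (15): [0,1], [0,2], [0,3], [0,4], [0,5], [1,2], [1,3], [1,4], [1,5], [2,3], [2,4], [2,5], [3,4], [3,5], [4,5]
  2-simplices (10): [0,1,2], [0,1,5], [0,2,3], [0,3,4], [0,4,5], [1,2,4], [1,3,4], [1,3,5], [2,3,5], [2,4,5]

Hence C_0 ≅ Z^6, C_1 ≅ Z^15, C_2 ≅ Z^10.

The boundary map ∂_1: C_1 → C_0 maps an edge to its endpoints' difference, ∂[p,q] = q − p. For instance
  ∂[2,5] = [5] − [2].
This gives a 6×15 integer matrix of rank 5; reducing to Smith normal form yields diagonal entries (1,1,1,1,1).

Boundary ∂_2: C_2 → C_1 sends each 2-simplex [p,q,r] to [q,r] − [p,r] + [p,q]. For instance
  ∂[2,4,5] = [4,5] − [2,5] + [2,4],
  ∂[1,3,4] = [3,4] − [1,4] + [1,3].
As a 15×10 matrix over Z this has rank 10, with invariant factors (1,1,1,1,1,1,1,1,1,2).

Reading off H_k = ker ∂_k / im ∂_{k+1}:

  H_0: rank C_0 − rank ∂_1 = 6 − 5 = 1, and the invariant factors of ∂_1 are all 1, so H_0 ≅ Z.
  H_1: rank ker ∂_1 − rank ∂_2 = (15 − 5) − 10 = 0, and ∂_2 has invariant factor 2 > 1, so H_1 ≅ Z/2Z.
  H_2: rank ker ∂_2 − rank ∂_3 = (10 − 10) − 0 = 0, and there is no ∂_3, so H_2 ≅ 0.

H_0 ≅ Z,  H_1 ≅ Z/2Z,  H_2 = 0.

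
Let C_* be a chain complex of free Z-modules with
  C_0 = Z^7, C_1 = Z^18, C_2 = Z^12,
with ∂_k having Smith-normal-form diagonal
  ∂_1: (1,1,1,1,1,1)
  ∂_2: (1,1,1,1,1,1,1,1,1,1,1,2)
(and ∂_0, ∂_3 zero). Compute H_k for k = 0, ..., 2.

H_0 = Z,  H_1 = Z/2Z,  H_2 = 0.

H_0: b_0 = 7 − 0 − 6 = 1; torsion from ∂_1 factors > 1: none. So H_0 = Z.
H_1: b_1 = 18 − 6 − 12 = 0; torsion from ∂_2 factors > 1: [2]. So H_1 = Z/2Z.
H_2: b_2 = 12 − 12 − 0 = 0; torsion from ∂_3 factors > 1: none. So H_2 = 0.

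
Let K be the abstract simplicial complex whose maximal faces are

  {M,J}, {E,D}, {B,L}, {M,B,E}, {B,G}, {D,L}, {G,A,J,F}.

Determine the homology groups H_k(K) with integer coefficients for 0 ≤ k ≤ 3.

H_0 ≅ Z,  H_1 ≅ Z^2,  H_2 = 0,  H_3 = 0.

K has 9 vertices, 14 edges, 5 triangles, 1 3-simplex.
rank ∂_0 = 0, rank ∂_1 = 8 ⇒ b_0 = 9 − 0 − 8 = 1; all invariant factors of ∂_1 are 1 so no torsion. So H_0 = Z.
rank ∂_1 = 8, rank ∂_2 = 4 ⇒ b_1 = 14 − 8 − 4 = 2; all invariant factors of ∂_2 are 1 so no torsion. So H_1 = Z^2.
rank ∂_2 = 4, rank ∂_3 = 1 ⇒ b_2 = 5 − 4 − 1 = 0; all invariant factors of ∂_3 are 1 so no torsion. So H_2 = 0.
rank ∂_3 = 1, rank ∂_4 = 0 ⇒ b_3 = 1 − 1 − 0 = 0. So H_3 = 0.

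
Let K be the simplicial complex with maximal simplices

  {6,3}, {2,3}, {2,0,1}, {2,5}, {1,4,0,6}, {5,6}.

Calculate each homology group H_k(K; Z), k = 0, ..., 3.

H_0 = Z,  H_1 = Z^2,  H_2 = 0,  H_3 = 0.

We work with the vertex ordering 0 < 1 < 2 < 3 < 4 < 5 < 6. The simplices of K, each written with vertices in increasing order, are:

  0-simplices (7): [0], [1], [2], [3], [4], [5], [6]
  1-simplices (12): [0,1], [0,2], [0,4], [0,6], [1,2], [1,4], [1,6], [2,3], [2,5], [3,6], [4,6], [5,6]
  2-simplices (5): [0,1,2], [0,1,4], [0,1,6], [0,4,6], [1,4,6]
  3-simplices (1): [0,1,4,6]

Hence C_0 ≅ Z^7, C_1 ≅ Z^12, C_2 ≅ Z^5, C_3 ≅ Z^1.

Boundary ∂_1: C_1 → C_0 is given by ∂[p,q] = [q] − [p].
This gives a 7×12 integer matrix of rank 6; reducing to Smith normal form yields diagonal entries (1,1,1,1,1,1).

∂_2: C_2 → C_1 sends each 2-simplex [p,q,r] to [q,r] − [p,r] + [p,q]. For instance
  ∂[0,1,2] = [1,2] − [0,2] + [0,1],
  ∂[0,1,6] = [1,6] − [0,6] + [0,1].
As a 12×5 matrix over Z this has rank 4, with invariant factors (1,1,1,1).

The boundary map ∂_3: C_3 → C_2 sends each 3-simplex σ to the alternating sum Σ_i (−1)^i (σ with its i-th vertex removed). For instance
  ∂[0,1,4,6] = [1,4,6] − [0,4,6] + [0,1,6] − [0,1,4].
The 5×1 boundary matrix has rank 1 and Smith normal form diag(1).

Reading off H_k = ker ∂_k / im ∂_{k+1}:

  H_0: rank C_0 − rank ∂_1 = 7 − 6 = 1, and the invariant factors of ∂_1 are all 1, so H_0 = Z.
  H_1: rank ker ∂_1 − rank ∂_2 = (12 − 6) − 4 = 2, and the invariant factors of ∂_2 are all 1, so H_1 = Z^2.
  H_2: rank ker ∂_2 − rank ∂_3 = (5 − 4) − 1 = 0, and the invariant factors of ∂_3 are all 1, so H_2 = 0.
  H_3: rank ker ∂_3 − rank ∂_4 = (1 − 1) − 0 = 0, and there is no ∂_4, so H_3 = 0.

As a check, the Euler characteristic is 7 − 12 + 5 − 1 = -1, which agrees with 1 − 2 + 0 − 0 = -1.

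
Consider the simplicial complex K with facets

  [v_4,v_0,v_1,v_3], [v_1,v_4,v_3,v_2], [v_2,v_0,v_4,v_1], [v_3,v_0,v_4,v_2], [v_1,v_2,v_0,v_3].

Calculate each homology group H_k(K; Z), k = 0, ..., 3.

We work with the vertex ordering v_0 < v_1 < v_2 < v_3 < v_4. The simplices of K, each written with vertices in increasing order, are:

  0-simplices (5): [v_0], [v_1], [v_2], [v_3], [v_4]
  1-simplices (10): [v_0,v_1], [v_0,v_2], [v_0,v_3], [v_0,v_4], [v_1,v_2], [v_1,v_3], [v_1,v_4], [v_2,v_3], [v_2,v_4], [v_3,v_4]
  2-simplices (10): [v_0,v_1,v_2], [v_0,v_1,v_3], [v_0,v_1,v_4], [v_0,v_2,v_3], [v_0,v_2,v_4], [v_0,v_3,v_4], [v_1,v_2,v_3], [v_1,v_2,v_4], [v_1,v_3,v_4], [v_2,v_3,v_4]
  3-simplices (5): [v_0,v_1,v_2,v_3], [v_0,v_1,v_2,v_4], [v_0,v_1,v_3,v_4], [v_0,v_2,v_3,v_4], [v_1,v_2,v_3,v_4]

giving chain groups C_0 ≅ Z^5, C_1 ≅ Z^10, C_2 ≅ Z^10, C_3 ≅ Z^5.

Boundary ∂_1: C_1 → C_0 is given by ∂[p,q] = [q] − [p]. For instance
  ∂[v_2,v_3] = [v_3] − [v_2].
As a 5×10 matrix over Z this has rank 4, with invariant factors (1,1,1,1).

The boundary map ∂_2: C_2 → C_1 acts by ∂[p,q,r] = [q,r] − [p,r] + [p,q]. For instance
  ∂[v_1,v_2,v_3] = [v_2,v_3] − [v_1,v_3] + [v_1,v_2],
  ∂[v_2,v_3,v_4] = [v_3,v_4] − [v_2,v_4] + [v_2,v_3].
The resulting 10×10 matrix has rank 6, and its Smith normal form has invariant factors (1,1,1,1,1,1).

∂_3: C_3 → C_2 sends each 3-simplex σ to the alternating sum Σ_i (−1)^i (σ with its i-th vertex removed). For instance
  ∂[v_0,v_1,v_2,v_3] = [v_1,v_2,v_3] − [v_0,v_2,v_3] + [v_0,v_1,v_3] − [v_0,v_1,v_2],
  ∂[v_1,v_2,v_3,v_4] = [v_2,v_3,v_4] − [v_1,v_3,v_4] + [v_1,v_2,v_4] − [v_1,v_2,v_3].
The 10×5 boundary matrix has rank 4 and Smith normal form diag(1,1,1,1).

From H_k ≅ ker(∂_k) / im(∂_{k+1}) we obtain:

  H_0: rank C_0 − rank ∂_1 = 5 − 4 = 1, and the invariant factors of ∂_1 are all 1, so H_0 ≅ Z.
  H_1: rank ker ∂_1 − rank ∂_2 = (10 − 4) − 6 = 0, and the invariant factors of ∂_2 are all 1, so H_1 ≅ 0.
  H_2: rank ker ∂_2 − rank ∂_3 = (10 − 6) − 4 = 0, and the invariant factors of ∂_3 are all 1, so H_2 ≅ 0.
  H_3: rank ker ∂_3 − rank ∂_4 = (5 − 4) − 0 = 1, and there is no ∂_4, so H_3 ≅ Z.

H_0 = Z,  H_1 = 0,  H_2 = 0,  H_3 = Z.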